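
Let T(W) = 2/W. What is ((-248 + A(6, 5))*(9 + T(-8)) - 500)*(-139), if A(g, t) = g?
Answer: 727665/2 ≈ 3.6383e+5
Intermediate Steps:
((-248 + A(6, 5))*(9 + T(-8)) - 500)*(-139) = ((-248 + 6)*(9 + 2/(-8)) - 500)*(-139) = (-242*(9 + 2*(-1/8)) - 500)*(-139) = (-242*(9 - 1/4) - 500)*(-139) = (-242*35/4 - 500)*(-139) = (-4235/2 - 500)*(-139) = -5235/2*(-139) = 727665/2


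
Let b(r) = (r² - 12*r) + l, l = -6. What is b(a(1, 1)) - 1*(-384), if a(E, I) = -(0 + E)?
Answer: 391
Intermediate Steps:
a(E, I) = -E
b(r) = -6 + r² - 12*r (b(r) = (r² - 12*r) - 6 = -6 + r² - 12*r)
b(a(1, 1)) - 1*(-384) = (-6 + (-1*1)² - (-12)) - 1*(-384) = (-6 + (-1)² - 12*(-1)) + 384 = (-6 + 1 + 12) + 384 = 7 + 384 = 391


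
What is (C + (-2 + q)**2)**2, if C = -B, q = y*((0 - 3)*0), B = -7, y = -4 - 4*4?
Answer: 121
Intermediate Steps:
y = -20 (y = -4 - 16 = -20)
q = 0 (q = -20*(0 - 3)*0 = -(-60)*0 = -20*0 = 0)
C = 7 (C = -1*(-7) = 7)
(C + (-2 + q)**2)**2 = (7 + (-2 + 0)**2)**2 = (7 + (-2)**2)**2 = (7 + 4)**2 = 11**2 = 121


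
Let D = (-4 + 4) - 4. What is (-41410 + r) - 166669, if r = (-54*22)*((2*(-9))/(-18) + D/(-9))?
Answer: -209795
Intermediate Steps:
D = -4 (D = 0 - 4 = -4)
r = -1716 (r = (-54*22)*((2*(-9))/(-18) - 4/(-9)) = -1188*(-18*(-1/18) - 4*(-⅑)) = -1188*(1 + 4/9) = -1188*13/9 = -1716)
(-41410 + r) - 166669 = (-41410 - 1716) - 166669 = -43126 - 166669 = -209795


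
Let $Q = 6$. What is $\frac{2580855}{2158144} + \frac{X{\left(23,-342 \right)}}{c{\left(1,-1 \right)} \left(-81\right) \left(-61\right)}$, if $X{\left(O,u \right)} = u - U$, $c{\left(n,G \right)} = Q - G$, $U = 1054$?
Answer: $\frac{86251262861}{74643726528} \approx 1.1555$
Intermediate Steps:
$c{\left(n,G \right)} = 6 - G$
$X{\left(O,u \right)} = -1054 + u$ ($X{\left(O,u \right)} = u - 1054 = -1054 + u$)
$\frac{2580855}{2158144} + \frac{X{\left(23,-342 \right)}}{c{\left(1,-1 \right)} \left(-81\right) \left(-61\right)} = \frac{2580855}{2158144} + \frac{-1054 - 342}{\left(6 - -1\right) \left(-81\right) \left(-61\right)} = 2580855 \cdot \frac{1}{2158144} - \frac{1396}{\left(6 + 1\right) \left(-81\right) \left(-61\right)} = \frac{2580855}{2158144} - \frac{1396}{7 \left(-81\right) \left(-61\right)} = \frac{2580855}{2158144} - \frac{1396}{\left(-567\right) \left(-61\right)} = \frac{2580855}{2158144} - \frac{1396}{34587} = \frac{86251262861}{74643726528}$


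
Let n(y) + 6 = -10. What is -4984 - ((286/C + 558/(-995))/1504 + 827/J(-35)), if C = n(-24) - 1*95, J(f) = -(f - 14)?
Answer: -10175974830037/2034838680 ≈ -5000.9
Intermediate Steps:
n(y) = -16 (n(y) = -6 - 10 = -16)
J(f) = 14 - f (J(f) = -(-14 + f) = 14 - f)
C = -111 (C = -16 - 1*95 = -16 - 95 = -111)
-4984 - ((286/C + 558/(-995))/1504 + 827/J(-35)) = -4984 - ((286/(-111) + 558/(-995))/1504 + 827/(14 - 1*(-35))) = -4984 - ((286*(-1/111) + 558*(-1/995))*(1/1504) + 827/(14 + 35)) = -4984 - ((-286/111 - 558/995)*(1/1504) + 827/49) = -4984 - (-346508/110445*1/1504 + 827*(1/49)) = -4984 - (-86627/41527320 + 827/49) = -4984 - 1*34338848917/2034838680 = -4984 - 34338848917/2034838680 = -10175974830037/2034838680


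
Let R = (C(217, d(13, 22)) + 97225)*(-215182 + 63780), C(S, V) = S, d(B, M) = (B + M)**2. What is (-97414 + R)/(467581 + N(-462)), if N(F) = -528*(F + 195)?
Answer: -14753011098/608557 ≈ -24243.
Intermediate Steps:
R = -14752913684 (R = (217 + 97225)*(-215182 + 63780) = 97442*(-151402) = -14752913684)
N(F) = -102960 - 528*F (N(F) = -528*(195 + F) = -102960 - 528*F)
(-97414 + R)/(467581 + N(-462)) = (-97414 - 14752913684)/(467581 + (-102960 - 528*(-462))) = -14753011098/(467581 + (-102960 + 243936)) = -14753011098/(467581 + 140976) = -14753011098/608557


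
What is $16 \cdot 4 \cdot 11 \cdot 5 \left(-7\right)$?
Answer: $-24640$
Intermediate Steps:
$16 \cdot 4 \cdot 11 \cdot 5 \left(-7\right) = 16 \cdot 44 \left(-35\right) = 704 \left(-35\right) = -24640$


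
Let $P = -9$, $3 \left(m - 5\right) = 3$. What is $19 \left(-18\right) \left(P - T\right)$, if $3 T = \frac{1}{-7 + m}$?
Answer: $2964$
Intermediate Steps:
$m = 6$ ($m = 5 + \frac{1}{3} \cdot 3 = 5 + 1 = 6$)
$T = - \frac{1}{3}$ ($T = \frac{1}{3 \left(-7 + 6\right)} = \frac{1}{3 \left(-1\right)} = \frac{1}{3} \left(-1\right) = - \frac{1}{3} \approx -0.33333$)
$19 \left(-18\right) \left(P - T\right) = 19 \left(-18\right) \left(-9 - - \frac{1}{3}\right) = - 342 \left(-9 + \frac{1}{3}\right) = \left(-342\right) \left(- \frac{26}{3}\right) = 2964$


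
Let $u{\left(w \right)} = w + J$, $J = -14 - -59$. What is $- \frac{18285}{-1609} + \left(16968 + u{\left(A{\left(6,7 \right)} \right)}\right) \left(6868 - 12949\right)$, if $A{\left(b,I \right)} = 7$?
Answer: $- \frac{166529261295}{1609} \approx -1.035 \cdot 10^{8}$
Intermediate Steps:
$J = 45$ ($J = -14 + 59 = 45$)
$u{\left(w \right)} = 45 + w$ ($u{\left(w \right)} = w + 45 = 45 + w$)
$- \frac{18285}{-1609} + \left(16968 + u{\left(A{\left(6,7 \right)} \right)}\right) \left(6868 - 12949\right) = - \frac{18285}{-1609} + \left(16968 + \left(45 + 7\right)\right) \left(6868 - 12949\right) = - \frac{18285 \left(-1\right)}{1609} + \left(16968 + 52\right) \left(-6081\right) = \left(-1\right) \left(- \frac{18285}{1609}\right) + 17020 \left(-6081\right) = \frac{18285}{1609} - 103498620 = - \frac{166529261295}{1609}$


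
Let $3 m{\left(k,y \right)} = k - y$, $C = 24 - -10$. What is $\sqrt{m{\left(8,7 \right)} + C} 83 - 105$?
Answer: $-105 + \frac{83 \sqrt{309}}{3} \approx 381.34$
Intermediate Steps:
$C = 34$ ($C = 24 + 10 = 34$)
$m{\left(k,y \right)} = - \frac{y}{3} + \frac{k}{3}$ ($m{\left(k,y \right)} = \frac{k - y}{3} = - \frac{y}{3} + \frac{k}{3}$)
$\sqrt{m{\left(8,7 \right)} + C} 83 - 105 = \sqrt{\left(\left(- \frac{1}{3}\right) 7 + \frac{1}{3} \cdot 8\right) + 34} \cdot 83 - 105 = \sqrt{\left(- \frac{7}{3} + \frac{8}{3}\right) + 34} \cdot 83 - 105 = \sqrt{\frac{1}{3} + 34} \cdot 83 - 105 = \sqrt{\frac{103}{3}} \cdot 83 - 105 = \frac{\sqrt{309}}{3} \cdot 83 - 105 = \frac{83 \sqrt{309}}{3} - 105 = -105 + \frac{83 \sqrt{309}}{3}$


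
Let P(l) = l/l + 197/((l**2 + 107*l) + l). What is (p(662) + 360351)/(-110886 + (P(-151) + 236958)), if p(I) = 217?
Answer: 1170584012/409296093 ≈ 2.8600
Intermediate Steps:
P(l) = 1 + 197/(l**2 + 108*l)
(p(662) + 360351)/(-110886 + (P(-151) + 236958)) = (217 + 360351)/(-110886 + ((197 + (-151)**2 + 108*(-151))/((-151)*(108 - 151)) + 236958)) = 360568/(-110886 + (-1/151*(197 + 22801 - 16308)/(-43) + 236958)) = 360568/(-110886 + (-1/151*(-1/43)*6690 + 236958)) = 360568/(-110886 + (6690/6493 + 236958)) = 360568/(-110886 + 1538574984/6493) = 360568/(818592186/6493) = 360568*(6493/818592186) = 1170584012/409296093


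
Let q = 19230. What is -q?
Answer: -19230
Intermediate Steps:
-q = -1*19230 = -19230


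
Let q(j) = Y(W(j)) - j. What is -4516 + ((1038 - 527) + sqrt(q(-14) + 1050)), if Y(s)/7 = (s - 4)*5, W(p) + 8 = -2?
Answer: -4005 + sqrt(574) ≈ -3981.0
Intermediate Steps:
W(p) = -10 (W(p) = -8 - 2 = -10)
Y(s) = -140 + 35*s (Y(s) = 7*((s - 4)*5) = 7*((-4 + s)*5) = 7*(-20 + 5*s) = -140 + 35*s)
q(j) = -490 - j (q(j) = (-140 + 35*(-10)) - j = (-140 - 350) - j = -490 - j)
-4516 + ((1038 - 527) + sqrt(q(-14) + 1050)) = -4516 + ((1038 - 527) + sqrt((-490 - 1*(-14)) + 1050)) = -4516 + (511 + sqrt((-490 + 14) + 1050)) = -4516 + (511 + sqrt(-476 + 1050)) = -4516 + (511 + sqrt(574)) = -4005 + sqrt(574)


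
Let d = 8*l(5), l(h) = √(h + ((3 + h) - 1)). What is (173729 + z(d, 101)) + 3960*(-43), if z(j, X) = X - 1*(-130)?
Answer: 3680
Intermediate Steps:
l(h) = √(2 + 2*h) (l(h) = √(h + (2 + h)) = √(2 + 2*h))
d = 16*√3 (d = 8*√(2 + 2*5) = 8*√(2 + 10) = 8*√12 = 8*(2*√3) = 16*√3 ≈ 27.713)
z(j, X) = 130 + X (z(j, X) = X + 130 = 130 + X)
(173729 + z(d, 101)) + 3960*(-43) = (173729 + (130 + 101)) + 3960*(-43) = (173729 + 231) - 170280 = 173960 - 170280 = 3680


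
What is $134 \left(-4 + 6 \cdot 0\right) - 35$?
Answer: $-571$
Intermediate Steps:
$134 \left(-4 + 6 \cdot 0\right) - 35 = 134 \left(-4 + 0\right) - 35 = 134 \left(-4\right) - 35 = -536 - 35 = -571$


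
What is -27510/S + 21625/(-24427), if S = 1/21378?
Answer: -14365733190685/24427 ≈ -5.8811e+8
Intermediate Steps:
S = 1/21378 ≈ 4.6777e-5
-27510/S + 21625/(-24427) = -27510/1/21378 + 21625/(-24427) = -27510*21378 + 21625*(-1/24427) = -588108780 - 21625/24427 = -14365733190685/24427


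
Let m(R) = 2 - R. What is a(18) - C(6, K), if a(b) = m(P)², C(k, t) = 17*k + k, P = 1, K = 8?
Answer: -107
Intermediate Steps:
C(k, t) = 18*k
a(b) = 1 (a(b) = (2 - 1*1)² = (2 - 1)² = 1² = 1)
a(18) - C(6, K) = 1 - 18*6 = 1 - 1*108 = 1 - 108 = -107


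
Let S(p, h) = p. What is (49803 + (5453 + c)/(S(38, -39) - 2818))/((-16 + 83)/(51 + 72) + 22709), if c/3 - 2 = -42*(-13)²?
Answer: 3406317105/1553060344 ≈ 2.1933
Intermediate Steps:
c = -21288 (c = 6 + 3*(-42*(-13)²) = 6 + 3*(-42*169) = 6 + 3*(-7098) = 6 - 21294 = -21288)
(49803 + (5453 + c)/(S(38, -39) - 2818))/((-16 + 83)/(51 + 72) + 22709) = (49803 + (5453 - 21288)/(38 - 2818))/((-16 + 83)/(51 + 72) + 22709) = (49803 - 15835/(-2780))/(67/123 + 22709) = (49803 - 15835*(-1/2780))/(67*(1/123) + 22709) = (49803 + 3167/556)/(67/123 + 22709) = 27693635/(556*(2793274/123)) = (27693635/556)*(123/2793274) = 3406317105/1553060344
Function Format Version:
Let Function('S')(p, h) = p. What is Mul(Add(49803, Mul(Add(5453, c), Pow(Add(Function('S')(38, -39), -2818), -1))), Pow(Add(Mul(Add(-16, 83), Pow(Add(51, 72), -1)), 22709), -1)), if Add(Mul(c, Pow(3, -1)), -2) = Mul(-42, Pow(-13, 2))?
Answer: Rational(3406317105, 1553060344) ≈ 2.1933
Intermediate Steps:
c = -21288 (c = Add(6, Mul(3, Mul(-42, Pow(-13, 2)))) = Add(6, Mul(3, Mul(-42, 169))) = Add(6, Mul(3, -7098)) = Add(6, -21294) = -21288)
Mul(Add(49803, Mul(Add(5453, c), Pow(Add(Function('S')(38, -39), -2818), -1))), Pow(Add(Mul(Add(-16, 83), Pow(Add(51, 72), -1)), 22709), -1)) = Mul(Add(49803, Mul(Add(5453, -21288), Pow(Add(38, -2818), -1))), Pow(Add(Mul(Add(-16, 83), Pow(Add(51, 72), -1)), 22709), -1)) = Mul(Add(49803, Mul(-15835, Pow(-2780, -1))), Pow(Add(Mul(67, Pow(123, -1)), 22709), -1)) = Mul(Add(49803, Mul(-15835, Rational(-1, 2780))), Pow(Add(Mul(67, Rational(1, 123)), 22709), -1)) = Mul(Add(49803, Rational(3167, 556)), Pow(Add(Rational(67, 123), 22709), -1)) = Mul(Rational(27693635, 556), Pow(Rational(2793274, 123), -1)) = Mul(Rational(27693635, 556), Rational(123, 2793274)) = Rational(3406317105, 1553060344)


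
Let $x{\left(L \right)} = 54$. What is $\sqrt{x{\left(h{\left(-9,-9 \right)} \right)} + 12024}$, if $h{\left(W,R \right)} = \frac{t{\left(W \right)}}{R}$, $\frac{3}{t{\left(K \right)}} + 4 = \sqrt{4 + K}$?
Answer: $3 \sqrt{1342} \approx 109.9$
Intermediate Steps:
$t{\left(K \right)} = \frac{3}{-4 + \sqrt{4 + K}}$
$h{\left(W,R \right)} = \frac{3}{R \left(-4 + \sqrt{4 + W}\right)}$ ($h{\left(W,R \right)} = \frac{3 \frac{1}{-4 + \sqrt{4 + W}}}{R} = \frac{3}{R \left(-4 + \sqrt{4 + W}\right)}$)
$\sqrt{x{\left(h{\left(-9,-9 \right)} \right)} + 12024} = \sqrt{54 + 12024} = \sqrt{12078} = 3 \sqrt{1342}$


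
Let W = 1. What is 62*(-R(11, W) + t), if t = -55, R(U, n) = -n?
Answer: -3348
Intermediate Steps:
62*(-R(11, W) + t) = 62*(-(-1) - 55) = 62*(-1*(-1) - 55) = 62*(1 - 55) = 62*(-54) = -3348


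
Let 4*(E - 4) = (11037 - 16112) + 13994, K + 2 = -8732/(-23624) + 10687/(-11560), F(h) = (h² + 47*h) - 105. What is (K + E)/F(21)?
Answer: 76165594619/45162827640 ≈ 1.6865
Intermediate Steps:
F(h) = -105 + h² + 47*h
K = -87214331/34136680 (K = -2 + (-8732/(-23624) + 10687/(-11560)) = -2 + (-8732*(-1/23624) + 10687*(-1/11560)) = -2 + (2183/5906 - 10687/11560) = -2 - 18940971/34136680 = -87214331/34136680 ≈ -2.5549)
E = 8935/4 (E = 4 + ((11037 - 16112) + 13994)/4 = 4 + (-5075 + 13994)/4 = 4 + (¼)*8919 = 4 + 8919/4 = 8935/4 ≈ 2233.8)
(K + E)/F(21) = (-87214331/34136680 + 8935/4)/(-105 + 21² + 47*21) = 76165594619/(34136680*(-105 + 441 + 987)) = (76165594619/34136680)/1323 = (76165594619/34136680)*(1/1323) = 76165594619/45162827640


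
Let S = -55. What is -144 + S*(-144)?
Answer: 7776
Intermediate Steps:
-144 + S*(-144) = -144 - 55*(-144) = -144 + 7920 = 7776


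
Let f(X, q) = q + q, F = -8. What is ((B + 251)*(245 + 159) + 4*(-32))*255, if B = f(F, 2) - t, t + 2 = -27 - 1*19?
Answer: 31182420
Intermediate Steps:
f(X, q) = 2*q
t = -48 (t = -2 + (-27 - 1*19) = -2 + (-27 - 19) = -2 - 46 = -48)
B = 52 (B = 2*2 - 1*(-48) = 4 + 48 = 52)
((B + 251)*(245 + 159) + 4*(-32))*255 = ((52 + 251)*(245 + 159) + 4*(-32))*255 = (303*404 - 128)*255 = (122412 - 128)*255 = 122284*255 = 31182420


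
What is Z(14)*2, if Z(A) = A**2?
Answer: 392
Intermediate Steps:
Z(14)*2 = 14**2*2 = 196*2 = 392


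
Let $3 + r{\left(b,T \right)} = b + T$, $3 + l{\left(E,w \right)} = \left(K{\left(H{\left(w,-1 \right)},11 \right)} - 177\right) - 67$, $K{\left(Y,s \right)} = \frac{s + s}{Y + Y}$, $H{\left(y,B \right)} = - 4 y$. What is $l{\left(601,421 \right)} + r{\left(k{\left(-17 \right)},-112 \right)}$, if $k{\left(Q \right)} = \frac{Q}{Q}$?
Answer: $- \frac{607935}{1684} \approx -361.01$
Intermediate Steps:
$K{\left(Y,s \right)} = \frac{s}{Y}$ ($K{\left(Y,s \right)} = \frac{2 s}{2 Y} = 2 s \frac{1}{2 Y} = \frac{s}{Y}$)
$k{\left(Q \right)} = 1$
$l{\left(E,w \right)} = -247 - \frac{11}{4 w}$ ($l{\left(E,w \right)} = -3 - \left(244 - 11 \left(- \frac{1}{4 w}\right)\right) = -3 - \left(244 - - \frac{11}{4 w}\right) = -3 - \left(244 + \frac{11}{4 w}\right) = -247 - \frac{11}{4 w}$)
$r{\left(b,T \right)} = -3 + T + b$ ($r{\left(b,T \right)} = -3 + \left(b + T\right) = -3 + \left(T + b\right) = -3 + T + b$)
$l{\left(601,421 \right)} + r{\left(k{\left(-17 \right)},-112 \right)} = \left(-247 - \frac{11}{4 \cdot 421}\right) - 114 = \left(-247 - \frac{11}{1684}\right) - 114 = - \frac{415959}{1684} - 114 = - \frac{607935}{1684}$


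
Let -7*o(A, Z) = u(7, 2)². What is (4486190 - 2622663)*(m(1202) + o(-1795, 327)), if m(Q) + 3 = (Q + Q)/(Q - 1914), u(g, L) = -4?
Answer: -20113046911/1246 ≈ -1.6142e+7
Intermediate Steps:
o(A, Z) = -16/7 (o(A, Z) = -⅐*(-4)² = -⅐*16 = -16/7)
m(Q) = -3 + 2*Q/(-1914 + Q) (m(Q) = -3 + (Q + Q)/(Q - 1914) = -3 + (2*Q)/(-1914 + Q) = -3 + 2*Q/(-1914 + Q))
(4486190 - 2622663)*(m(1202) + o(-1795, 327)) = (4486190 - 2622663)*((5742 - 1*1202)/(-1914 + 1202) - 16/7) = 1863527*((5742 - 1202)/(-712) - 16/7) = 1863527*(-1/712*4540 - 16/7) = 1863527*(-1135/178 - 16/7) = 1863527*(-10793/1246) = -20113046911/1246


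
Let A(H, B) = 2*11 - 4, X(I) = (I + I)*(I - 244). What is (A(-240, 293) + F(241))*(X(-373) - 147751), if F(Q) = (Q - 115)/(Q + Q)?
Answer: 1375448931/241 ≈ 5.7073e+6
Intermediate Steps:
F(Q) = (-115 + Q)/(2*Q) (F(Q) = (-115 + Q)/((2*Q)) = (-115 + Q)*(1/(2*Q)) = (-115 + Q)/(2*Q))
X(I) = 2*I*(-244 + I) (X(I) = (2*I)*(-244 + I) = 2*I*(-244 + I))
A(H, B) = 18 (A(H, B) = 22 - 4 = 18)
(A(-240, 293) + F(241))*(X(-373) - 147751) = (18 + (½)*(-115 + 241)/241)*(2*(-373)*(-244 - 373) - 147751) = (18 + (½)*(1/241)*126)*(2*(-373)*(-617) - 147751) = (18 + 63/241)*(460282 - 147751) = (4401/241)*312531 = 1375448931/241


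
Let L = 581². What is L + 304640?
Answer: 642201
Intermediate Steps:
L = 337561
L + 304640 = 337561 + 304640 = 642201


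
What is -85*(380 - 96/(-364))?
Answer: -2941340/91 ≈ -32322.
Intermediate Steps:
-85*(380 - 96/(-364)) = -85*(380 - 96*(-1/364)) = -85*(380 + 24/91) = -85*34604/91 = -2941340/91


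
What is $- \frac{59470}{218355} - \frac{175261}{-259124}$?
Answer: $\frac{4571802275}{11316204204} \approx 0.40401$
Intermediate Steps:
$- \frac{59470}{218355} - \frac{175261}{-259124} = \left(-59470\right) \frac{1}{218355} - - \frac{175261}{259124} = - \frac{11894}{43671} + \frac{175261}{259124} = \frac{4571802275}{11316204204}$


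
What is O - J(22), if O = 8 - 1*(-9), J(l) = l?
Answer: -5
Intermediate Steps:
O = 17 (O = 8 + 9 = 17)
O - J(22) = 17 - 1*22 = 17 - 22 = -5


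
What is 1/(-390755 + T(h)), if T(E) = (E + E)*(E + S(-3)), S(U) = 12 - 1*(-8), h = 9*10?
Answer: -1/370955 ≈ -2.6957e-6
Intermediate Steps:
h = 90
S(U) = 20 (S(U) = 12 + 8 = 20)
T(E) = 2*E*(20 + E) (T(E) = (E + E)*(E + 20) = (2*E)*(20 + E) = 2*E*(20 + E))
1/(-390755 + T(h)) = 1/(-390755 + 2*90*(20 + 90)) = 1/(-390755 + 2*90*110) = 1/(-390755 + 19800) = 1/(-370955) = -1/370955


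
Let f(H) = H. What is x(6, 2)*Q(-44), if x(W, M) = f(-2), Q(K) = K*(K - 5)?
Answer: -4312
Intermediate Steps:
Q(K) = K*(-5 + K)
x(W, M) = -2
x(6, 2)*Q(-44) = -(-88)*(-5 - 44) = -(-88)*(-49) = -2*2156 = -4312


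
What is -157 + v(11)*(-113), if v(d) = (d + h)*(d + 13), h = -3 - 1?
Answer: -19141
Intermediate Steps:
h = -4
v(d) = (-4 + d)*(13 + d) (v(d) = (d - 4)*(d + 13) = (-4 + d)*(13 + d))
-157 + v(11)*(-113) = -157 + (-52 + 11² + 9*11)*(-113) = -157 + (-52 + 121 + 99)*(-113) = -157 + 168*(-113) = -157 - 18984 = -19141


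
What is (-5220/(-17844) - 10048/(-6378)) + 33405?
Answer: 158416804318/4742043 ≈ 33407.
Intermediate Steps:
(-5220/(-17844) - 10048/(-6378)) + 33405 = (-5220*(-1/17844) - 10048*(-1/6378)) + 33405 = (435/1487 + 5024/3189) + 33405 = 8857903/4742043 + 33405 = 158416804318/4742043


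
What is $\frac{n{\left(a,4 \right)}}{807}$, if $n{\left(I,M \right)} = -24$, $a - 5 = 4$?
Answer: $- \frac{8}{269} \approx -0.02974$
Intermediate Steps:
$a = 9$ ($a = 5 + 4 = 9$)
$\frac{n{\left(a,4 \right)}}{807} = - \frac{24}{807} = \left(-24\right) \frac{1}{807} = - \frac{8}{269}$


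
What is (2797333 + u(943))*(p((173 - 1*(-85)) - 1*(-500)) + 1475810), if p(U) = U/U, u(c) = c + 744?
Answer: 4130824505220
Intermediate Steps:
u(c) = 744 + c
p(U) = 1
(2797333 + u(943))*(p((173 - 1*(-85)) - 1*(-500)) + 1475810) = (2797333 + (744 + 943))*(1 + 1475810) = (2797333 + 1687)*1475811 = 2799020*1475811 = 4130824505220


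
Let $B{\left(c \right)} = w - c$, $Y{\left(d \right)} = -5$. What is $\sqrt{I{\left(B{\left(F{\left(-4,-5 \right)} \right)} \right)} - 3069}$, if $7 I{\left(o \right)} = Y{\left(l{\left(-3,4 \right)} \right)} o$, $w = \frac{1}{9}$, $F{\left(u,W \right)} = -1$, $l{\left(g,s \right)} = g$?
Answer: $\frac{i \sqrt{1353779}}{21} \approx 55.406 i$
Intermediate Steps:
$w = \frac{1}{9} \approx 0.11111$
$B{\left(c \right)} = \frac{1}{9} - c$
$I{\left(o \right)} = - \frac{5 o}{7}$ ($I{\left(o \right)} = \frac{\left(-5\right) o}{7} = - \frac{5 o}{7}$)
$\sqrt{I{\left(B{\left(F{\left(-4,-5 \right)} \right)} \right)} - 3069} = \sqrt{- \frac{5 \left(\frac{1}{9} - -1\right)}{7} - 3069} = \sqrt{- \frac{5 \left(\frac{1}{9} + 1\right)}{7} - 3069} = \sqrt{\left(- \frac{5}{7}\right) \frac{10}{9} - 3069} = \sqrt{- \frac{50}{63} - 3069} = \sqrt{- \frac{193397}{63}} = \frac{i \sqrt{1353779}}{21}$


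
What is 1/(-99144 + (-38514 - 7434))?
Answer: -1/145092 ≈ -6.8922e-6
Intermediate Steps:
1/(-99144 + (-38514 - 7434)) = 1/(-99144 - 45948) = 1/(-145092) = -1/145092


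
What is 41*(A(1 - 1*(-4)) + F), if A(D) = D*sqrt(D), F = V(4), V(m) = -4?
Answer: -164 + 205*sqrt(5) ≈ 294.39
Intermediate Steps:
F = -4
A(D) = D**(3/2)
41*(A(1 - 1*(-4)) + F) = 41*((1 - 1*(-4))**(3/2) - 4) = 41*((1 + 4)**(3/2) - 4) = 41*(5**(3/2) - 4) = 41*(5*sqrt(5) - 4) = 41*(-4 + 5*sqrt(5)) = -164 + 205*sqrt(5)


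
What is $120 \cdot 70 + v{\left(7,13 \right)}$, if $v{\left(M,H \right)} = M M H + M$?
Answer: $9044$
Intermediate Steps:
$v{\left(M,H \right)} = M + H M^{2}$ ($v{\left(M,H \right)} = M^{2} H + M = H M^{2} + M = M + H M^{2}$)
$120 \cdot 70 + v{\left(7,13 \right)} = 120 \cdot 70 + 7 \left(1 + 13 \cdot 7\right) = 8400 + 7 \left(1 + 91\right) = 8400 + 7 \cdot 92 = 8400 + 644 = 9044$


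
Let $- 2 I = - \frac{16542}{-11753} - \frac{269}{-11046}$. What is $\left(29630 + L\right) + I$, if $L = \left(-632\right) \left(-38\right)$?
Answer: $\frac{284262283343}{5298924} \approx 53645.0$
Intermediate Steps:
$I = - \frac{3793561}{5298924}$ ($I = - \frac{- \frac{16542}{-11753} - \frac{269}{-11046}}{2} = - \frac{\left(-16542\right) \left(- \frac{1}{11753}\right) - - \frac{269}{11046}}{2} = - \frac{\frac{16542}{11753} + \frac{269}{11046}}{2} = \left(- \frac{1}{2}\right) \frac{3793561}{2649462} = - \frac{3793561}{5298924} \approx -0.71591$)
$L = 24016$
$\left(29630 + L\right) + I = \left(29630 + 24016\right) - \frac{3793561}{5298924} = 53646 - \frac{3793561}{5298924} = \frac{284262283343}{5298924}$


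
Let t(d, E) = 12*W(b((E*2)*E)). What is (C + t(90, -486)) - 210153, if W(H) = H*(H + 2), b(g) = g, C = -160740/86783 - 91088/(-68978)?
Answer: 8014997302069779003893/2993058887 ≈ 2.6779e+12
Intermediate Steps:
C = -1591316908/2993058887 (C = -160740*1/86783 - 91088*(-1/68978) = -160740/86783 + 45544/34489 = -1591316908/2993058887 ≈ -0.53167)
W(H) = H*(2 + H)
t(d, E) = 24*E²*(2 + 2*E²) (t(d, E) = 12*(((E*2)*E)*(2 + (E*2)*E)) = 12*(((2*E)*E)*(2 + (2*E)*E)) = 12*((2*E²)*(2 + 2*E²)) = 12*(2*E²*(2 + 2*E²)) = 24*E²*(2 + 2*E²))
(C + t(90, -486)) - 210153 = (-1591316908/2993058887 + 48*(-486)²*(1 + (-486)²)) - 210153 = (-1591316908/2993058887 + 48*236196*(1 + 236196)) - 210153 = (-1591316908/2993058887 + 48*236196*236197) - 210153 = (-1591316908/2993058887 + 2677861757376) - 210153 = 8014997931070083283604/2993058887 - 210153 = 8014997302069779003893/2993058887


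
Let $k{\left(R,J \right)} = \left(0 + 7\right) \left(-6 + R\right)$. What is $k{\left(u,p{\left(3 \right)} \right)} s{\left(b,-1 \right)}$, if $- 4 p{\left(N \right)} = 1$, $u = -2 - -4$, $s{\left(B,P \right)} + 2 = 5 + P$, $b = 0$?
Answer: $-56$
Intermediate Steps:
$s{\left(B,P \right)} = 3 + P$ ($s{\left(B,P \right)} = -2 + \left(5 + P\right) = 3 + P$)
$u = 2$ ($u = -2 + 4 = 2$)
$p{\left(N \right)} = - \frac{1}{4}$ ($p{\left(N \right)} = \left(- \frac{1}{4}\right) 1 = - \frac{1}{4}$)
$k{\left(R,J \right)} = -42 + 7 R$ ($k{\left(R,J \right)} = 7 \left(-6 + R\right) = -42 + 7 R$)
$k{\left(u,p{\left(3 \right)} \right)} s{\left(b,-1 \right)} = \left(-42 + 7 \cdot 2\right) \left(3 - 1\right) = \left(-42 + 14\right) 2 = \left(-28\right) 2 = -56$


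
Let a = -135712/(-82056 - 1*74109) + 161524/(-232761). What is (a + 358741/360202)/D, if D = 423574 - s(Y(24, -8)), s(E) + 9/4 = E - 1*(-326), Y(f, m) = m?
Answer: 10221512862983206/3694487595331860773715 ≈ 2.7667e-6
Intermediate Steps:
s(E) = 1295/4 + E (s(E) = -9/4 + (E - 1*(-326)) = -9/4 + (E + 326) = -9/4 + (326 + E) = 1295/4 + E)
a = 2121355124/12116373855 (a = -135712/(-82056 - 74109) + 161524*(-1/232761) = -135712/(-156165) - 161524/232761 = -135712*(-1/156165) - 161524/232761 = 135712/156165 - 161524/232761 = 2121355124/12116373855 ≈ 0.17508)
D = 1693033/4 (D = 423574 - (1295/4 - 8) = 423574 - 1*1263/4 = 423574 - 1263/4 = 1693033/4 ≈ 4.2326e+5)
(a + 358741/360202)/D = (2121355124/12116373855 + 358741/360202)/(1693033/4) = (2121355124/12116373855 + 358741*(1/360202))*(4/1693033) = (2121355124/12116373855 + 358741/360202)*(4/1693033) = (5110756431491603/4364342095318710)*(4/1693033) = 10221512862983206/3694487595331860773715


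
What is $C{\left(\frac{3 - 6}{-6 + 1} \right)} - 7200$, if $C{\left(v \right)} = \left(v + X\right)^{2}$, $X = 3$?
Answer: $- \frac{179676}{25} \approx -7187.0$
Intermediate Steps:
$C{\left(v \right)} = \left(3 + v\right)^{2}$ ($C{\left(v \right)} = \left(v + 3\right)^{2} = \left(3 + v\right)^{2}$)
$C{\left(\frac{3 - 6}{-6 + 1} \right)} - 7200 = \left(3 + \frac{3 - 6}{-6 + 1}\right)^{2} - 7200 = \left(3 - \frac{3}{-5}\right)^{2} - 7200 = \left(3 - - \frac{3}{5}\right)^{2} - 7200 = \left(3 + \frac{3}{5}\right)^{2} - 7200 = \left(\frac{18}{5}\right)^{2} - 7200 = \frac{324}{25} - 7200 = - \frac{179676}{25}$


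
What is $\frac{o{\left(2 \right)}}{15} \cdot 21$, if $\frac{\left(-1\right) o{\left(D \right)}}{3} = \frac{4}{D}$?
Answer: $- \frac{42}{5} \approx -8.4$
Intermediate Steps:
$o{\left(D \right)} = - \frac{12}{D}$ ($o{\left(D \right)} = - 3 \frac{4}{D} = - \frac{12}{D}$)
$\frac{o{\left(2 \right)}}{15} \cdot 21 = \frac{\left(-12\right) \frac{1}{2}}{15} \cdot 21 = \left(-12\right) \frac{1}{2} \cdot \frac{1}{15} \cdot 21 = \left(-6\right) \frac{1}{15} \cdot 21 = \left(- \frac{2}{5}\right) 21 = - \frac{42}{5}$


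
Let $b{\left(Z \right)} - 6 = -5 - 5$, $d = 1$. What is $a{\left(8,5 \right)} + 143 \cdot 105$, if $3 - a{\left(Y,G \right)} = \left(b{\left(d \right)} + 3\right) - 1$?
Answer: $15020$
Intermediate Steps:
$b{\left(Z \right)} = -4$ ($b{\left(Z \right)} = 6 - 10 = -4$)
$a{\left(Y,G \right)} = 5$ ($a{\left(Y,G \right)} = 3 - \left(\left(-4 + 3\right) - 1\right) = 3 - \left(-1 - 1\right) = 3 - -2 = 3 + 2 = 5$)
$a{\left(8,5 \right)} + 143 \cdot 105 = 5 + 143 \cdot 105 = 5 + 15015 = 15020$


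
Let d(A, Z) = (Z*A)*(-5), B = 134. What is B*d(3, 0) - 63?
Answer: -63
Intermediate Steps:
d(A, Z) = -5*A*Z (d(A, Z) = (A*Z)*(-5) = -5*A*Z)
B*d(3, 0) - 63 = 134*(-5*3*0) - 63 = 134*0 - 63 = 0 - 63 = -63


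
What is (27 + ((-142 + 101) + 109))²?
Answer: 9025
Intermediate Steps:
(27 + ((-142 + 101) + 109))² = (27 + (-41 + 109))² = (27 + 68)² = 95² = 9025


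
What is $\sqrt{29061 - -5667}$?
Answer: $2 \sqrt{8682} \approx 186.35$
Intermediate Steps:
$\sqrt{29061 - -5667} = \sqrt{29061 + \left(-14672 + 20339\right)} = \sqrt{29061 + 5667} = \sqrt{34728} = 2 \sqrt{8682}$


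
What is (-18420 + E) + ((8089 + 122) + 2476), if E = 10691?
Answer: 2958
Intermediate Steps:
(-18420 + E) + ((8089 + 122) + 2476) = (-18420 + 10691) + ((8089 + 122) + 2476) = -7729 + (8211 + 2476) = -7729 + 10687 = 2958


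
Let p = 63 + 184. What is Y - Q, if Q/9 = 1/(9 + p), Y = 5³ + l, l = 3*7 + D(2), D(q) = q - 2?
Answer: 37367/256 ≈ 145.96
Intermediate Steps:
D(q) = -2 + q
p = 247
l = 21 (l = 3*7 + (-2 + 2) = 21 + 0 = 21)
Y = 146 (Y = 5³ + 21 = 125 + 21 = 146)
Q = 9/256 (Q = 9/(9 + 247) = 9/256 ≈ 0.035156)
Y - Q = 146 - 1*9/256 = 146 - 9/256 = 37367/256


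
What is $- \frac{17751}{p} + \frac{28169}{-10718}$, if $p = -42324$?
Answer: $- \frac{166994923}{75604772} \approx -2.2088$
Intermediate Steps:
$- \frac{17751}{p} + \frac{28169}{-10718} = - \frac{17751}{-42324} + \frac{28169}{-10718} = \left(-17751\right) \left(- \frac{1}{42324}\right) + 28169 \left(- \frac{1}{10718}\right) = \frac{5917}{14108} - \frac{28169}{10718} = - \frac{166994923}{75604772}$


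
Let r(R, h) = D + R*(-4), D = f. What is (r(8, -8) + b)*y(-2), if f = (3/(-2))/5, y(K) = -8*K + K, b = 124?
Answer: 6419/5 ≈ 1283.8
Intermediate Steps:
y(K) = -7*K
f = -3/10 (f = (3*(-1/2))*(1/5) = -3/2*1/5 = -3/10 ≈ -0.30000)
D = -3/10 ≈ -0.30000
r(R, h) = -3/10 - 4*R (r(R, h) = -3/10 + R*(-4) = -3/10 - 4*R)
(r(8, -8) + b)*y(-2) = ((-3/10 - 4*8) + 124)*(-7*(-2)) = ((-3/10 - 32) + 124)*14 = (-323/10 + 124)*14 = (917/10)*14 = 6419/5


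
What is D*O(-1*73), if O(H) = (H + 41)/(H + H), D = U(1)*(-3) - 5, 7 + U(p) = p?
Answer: 208/73 ≈ 2.8493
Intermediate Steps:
U(p) = -7 + p
D = 13 (D = (-7 + 1)*(-3) - 5 = -6*(-3) - 5 = 18 - 5 = 13)
O(H) = (41 + H)/(2*H) (O(H) = (41 + H)/((2*H)) = (41 + H)*(1/(2*H)) = (41 + H)/(2*H))
D*O(-1*73) = 13*((41 - 1*73)/(2*((-1*73)))) = 13*((½)*(41 - 73)/(-73)) = 13*((½)*(-1/73)*(-32)) = 13*(16/73) = 208/73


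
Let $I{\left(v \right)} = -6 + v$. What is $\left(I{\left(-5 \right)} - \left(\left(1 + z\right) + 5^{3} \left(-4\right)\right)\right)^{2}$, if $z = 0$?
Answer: $238144$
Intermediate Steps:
$\left(I{\left(-5 \right)} - \left(\left(1 + z\right) + 5^{3} \left(-4\right)\right)\right)^{2} = \left(\left(-6 - 5\right) - \left(\left(1 + 0\right) + 5^{3} \left(-4\right)\right)\right)^{2} = \left(-11 - \left(1 + 125 \left(-4\right)\right)\right)^{2} = \left(-11 - \left(1 - 500\right)\right)^{2} = \left(-11 - -499\right)^{2} = \left(-11 + 499\right)^{2} = 488^{2} = 238144$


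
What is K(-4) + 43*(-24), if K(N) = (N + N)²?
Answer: -968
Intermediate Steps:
K(N) = 4*N² (K(N) = (2*N)² = 4*N²)
K(-4) + 43*(-24) = 4*(-4)² + 43*(-24) = 4*16 - 1032 = 64 - 1032 = -968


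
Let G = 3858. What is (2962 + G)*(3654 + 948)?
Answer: 31385640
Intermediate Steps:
(2962 + G)*(3654 + 948) = (2962 + 3858)*(3654 + 948) = 6820*4602 = 31385640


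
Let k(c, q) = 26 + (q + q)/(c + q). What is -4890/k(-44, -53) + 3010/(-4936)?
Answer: -97883465/540492 ≈ -181.10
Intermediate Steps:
k(c, q) = 26 + 2*q/(c + q) (k(c, q) = 26 + (2*q)/(c + q) = 26 + 2*q/(c + q))
-4890/k(-44, -53) + 3010/(-4936) = -4890*(-44 - 53)/(2*(13*(-44) + 14*(-53))) + 3010/(-4936) = -4890*(-97/(2*(-572 - 742))) + 3010*(-1/4936) = -4890/(2*(-1/97)*(-1314)) - 1505/2468 = -4890/2628/97 - 1505/2468 = -4890*97/2628 - 1505/2468 = -79055/438 - 1505/2468 = -97883465/540492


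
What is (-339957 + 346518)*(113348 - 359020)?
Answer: -1611853992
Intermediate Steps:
(-339957 + 346518)*(113348 - 359020) = 6561*(-245672) = -1611853992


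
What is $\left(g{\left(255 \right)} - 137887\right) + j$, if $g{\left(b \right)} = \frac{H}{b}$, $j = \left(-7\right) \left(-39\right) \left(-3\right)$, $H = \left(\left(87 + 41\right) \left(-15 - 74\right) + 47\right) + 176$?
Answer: $- \frac{693749}{5} \approx -1.3875 \cdot 10^{5}$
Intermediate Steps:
$H = -11169$ ($H = \left(128 \left(-89\right) + 47\right) + 176 = \left(-11392 + 47\right) + 176 = -11345 + 176 = -11169$)
$j = -819$ ($j = 273 \left(-3\right) = -819$)
$g{\left(b \right)} = - \frac{11169}{b}$
$\left(g{\left(255 \right)} - 137887\right) + j = \left(- \frac{11169}{255} - 137887\right) - 819 = \left(\left(-11169\right) \frac{1}{255} - 137887\right) - 819 = \left(- \frac{219}{5} - 137887\right) - 819 = - \frac{689654}{5} - 819 = - \frac{693749}{5}$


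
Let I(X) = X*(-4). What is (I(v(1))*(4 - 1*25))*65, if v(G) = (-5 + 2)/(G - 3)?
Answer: 8190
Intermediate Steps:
v(G) = -3/(-3 + G)
I(X) = -4*X
(I(v(1))*(4 - 1*25))*65 = ((-(-12)/(-3 + 1))*(4 - 1*25))*65 = ((-(-12)/(-2))*(4 - 25))*65 = (-(-12)*(-1)/2*(-21))*65 = (-4*3/2*(-21))*65 = -6*(-21)*65 = 126*65 = 8190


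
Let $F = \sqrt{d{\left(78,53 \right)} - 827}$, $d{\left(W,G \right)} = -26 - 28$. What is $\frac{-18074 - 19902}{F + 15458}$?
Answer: $- \frac{587033008}{238950645} + \frac{37976 i \sqrt{881}}{238950645} \approx -2.4567 + 0.0047173 i$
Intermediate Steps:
$d{\left(W,G \right)} = -54$
$F = i \sqrt{881}$ ($F = \sqrt{-54 - 827} = \sqrt{-881} = i \sqrt{881} \approx 29.682 i$)
$\frac{-18074 - 19902}{F + 15458} = \frac{-18074 - 19902}{i \sqrt{881} + 15458} = - \frac{37976}{15458 + i \sqrt{881}}$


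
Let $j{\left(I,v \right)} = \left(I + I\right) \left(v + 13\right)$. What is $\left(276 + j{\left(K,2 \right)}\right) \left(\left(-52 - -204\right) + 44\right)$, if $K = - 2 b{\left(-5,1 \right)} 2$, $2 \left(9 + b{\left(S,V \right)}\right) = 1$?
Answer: $254016$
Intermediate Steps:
$b{\left(S,V \right)} = - \frac{17}{2}$ ($b{\left(S,V \right)} = -9 + \frac{1}{2} \cdot 1 = -9 + \frac{1}{2} = - \frac{17}{2}$)
$K = 34$ ($K = \left(-2\right) \left(- \frac{17}{2}\right) 2 = 17 \cdot 2 = 34$)
$j{\left(I,v \right)} = 2 I \left(13 + v\right)$
$\left(276 + j{\left(K,2 \right)}\right) \left(\left(-52 - -204\right) + 44\right) = \left(276 + 2 \cdot 34 \left(13 + 2\right)\right) \left(\left(-52 - -204\right) + 44\right) = \left(276 + 2 \cdot 34 \cdot 15\right) \left(\left(-52 + 204\right) + 44\right) = \left(276 + 1020\right) \left(152 + 44\right) = 1296 \cdot 196 = 254016$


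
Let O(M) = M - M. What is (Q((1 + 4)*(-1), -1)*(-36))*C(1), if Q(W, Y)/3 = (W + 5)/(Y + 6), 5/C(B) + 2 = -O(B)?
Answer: 0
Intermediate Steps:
O(M) = 0
C(B) = -5/2 (C(B) = 5/(-2 - 1*0) = 5/(-2 + 0) = 5/(-2) = 5*(-1/2) = -5/2)
Q(W, Y) = 3*(5 + W)/(6 + Y) (Q(W, Y) = 3*((W + 5)/(Y + 6)) = 3*((5 + W)/(6 + Y)) = 3*(5 + W)/(6 + Y))
(Q((1 + 4)*(-1), -1)*(-36))*C(1) = ((3*(5 + (1 + 4)*(-1))/(6 - 1))*(-36))*(-5/2) = ((3*(5 + 5*(-1))/5)*(-36))*(-5/2) = ((3*(1/5)*(5 - 5))*(-36))*(-5/2) = ((3*(1/5)*0)*(-36))*(-5/2) = (0*(-36))*(-5/2) = 0*(-5/2) = 0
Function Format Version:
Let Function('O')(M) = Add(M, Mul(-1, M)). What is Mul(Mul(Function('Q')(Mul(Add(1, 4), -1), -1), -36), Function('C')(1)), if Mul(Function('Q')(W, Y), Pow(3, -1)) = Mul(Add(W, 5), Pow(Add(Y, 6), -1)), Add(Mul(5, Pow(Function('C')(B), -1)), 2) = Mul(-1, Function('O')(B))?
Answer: 0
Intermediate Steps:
Function('O')(M) = 0
Function('C')(B) = Rational(-5, 2) (Function('C')(B) = Mul(5, Pow(Add(-2, Mul(-1, 0)), -1)) = Mul(5, Pow(Add(-2, 0), -1)) = Mul(5, Pow(-2, -1)) = Mul(5, Rational(-1, 2)) = Rational(-5, 2))
Function('Q')(W, Y) = Mul(3, Pow(Add(6, Y), -1), Add(5, W)) (Function('Q')(W, Y) = Mul(3, Mul(Add(W, 5), Pow(Add(Y, 6), -1))) = Mul(3, Mul(Add(5, W), Pow(Add(6, Y), -1))) = Mul(3, Mul(Pow(Add(6, Y), -1), Add(5, W))) = Mul(3, Pow(Add(6, Y), -1), Add(5, W)))
Mul(Mul(Function('Q')(Mul(Add(1, 4), -1), -1), -36), Function('C')(1)) = Mul(Mul(Mul(3, Pow(Add(6, -1), -1), Add(5, Mul(Add(1, 4), -1))), -36), Rational(-5, 2)) = Mul(Mul(Mul(3, Pow(5, -1), Add(5, Mul(5, -1))), -36), Rational(-5, 2)) = Mul(Mul(Mul(3, Rational(1, 5), Add(5, -5)), -36), Rational(-5, 2)) = Mul(Mul(Mul(3, Rational(1, 5), 0), -36), Rational(-5, 2)) = Mul(Mul(0, -36), Rational(-5, 2)) = Mul(0, Rational(-5, 2)) = 0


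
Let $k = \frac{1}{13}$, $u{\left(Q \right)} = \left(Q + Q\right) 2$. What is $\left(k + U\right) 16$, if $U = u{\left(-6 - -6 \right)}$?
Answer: $\frac{16}{13} \approx 1.2308$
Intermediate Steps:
$u{\left(Q \right)} = 4 Q$ ($u{\left(Q \right)} = 2 Q 2 = 4 Q$)
$k = \frac{1}{13} \approx 0.076923$
$U = 0$ ($U = 4 \left(-6 - -6\right) = 4 \left(-6 + 6\right) = 4 \cdot 0 = 0$)
$\left(k + U\right) 16 = \left(\frac{1}{13} + 0\right) 16 = \frac{1}{13} \cdot 16 = \frac{16}{13}$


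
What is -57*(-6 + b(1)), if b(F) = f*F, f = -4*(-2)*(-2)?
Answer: 1254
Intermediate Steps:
f = -16 (f = 8*(-2) = -16)
b(F) = -16*F
-57*(-6 + b(1)) = -57*(-6 - 16*1) = -57*(-6 - 16) = -57*(-22) = 1254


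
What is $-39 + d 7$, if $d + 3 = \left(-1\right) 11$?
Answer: $-137$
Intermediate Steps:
$d = -14$ ($d = -3 - 11 = -14$)
$-39 + d 7 = -39 - 98 = -137$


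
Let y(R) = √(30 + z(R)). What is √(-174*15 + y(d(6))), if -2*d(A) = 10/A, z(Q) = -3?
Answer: √(-2610 + 3*√3) ≈ 51.037*I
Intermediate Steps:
d(A) = -5/A
y(R) = 3*√3 (y(R) = √(30 - 3) = √27 = 3*√3)
√(-174*15 + y(d(6))) = √(-174*15 + 3*√3) = √(-2610 + 3*√3)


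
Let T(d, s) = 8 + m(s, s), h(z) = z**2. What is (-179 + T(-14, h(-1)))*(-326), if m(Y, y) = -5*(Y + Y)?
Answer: 59006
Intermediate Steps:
m(Y, y) = -10*Y
T(d, s) = 8 - 10*s
(-179 + T(-14, h(-1)))*(-326) = (-179 + (8 - 10*(-1)**2))*(-326) = (-179 + (8 - 10*1))*(-326) = (-179 + (8 - 10))*(-326) = (-179 - 2)*(-326) = -181*(-326) = 59006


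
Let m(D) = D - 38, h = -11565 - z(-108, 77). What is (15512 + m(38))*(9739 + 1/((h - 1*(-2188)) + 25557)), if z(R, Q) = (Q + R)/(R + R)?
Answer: 527971622734024/3494849 ≈ 1.5107e+8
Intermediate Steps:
z(R, Q) = (Q + R)/(2*R) (z(R, Q) = (Q + R)/((2*R)) = (Q + R)*(1/(2*R)) = (Q + R)/(2*R))
h = -2498071/216 (h = -11565 - (77 - 108)/(2*(-108)) = -11565 - (-1)*(-31)/(2*108) = -11565 - 1*31/216 = -11565 - 31/216 = -2498071/216 ≈ -11565.)
m(D) = -38 + D
(15512 + m(38))*(9739 + 1/((h - 1*(-2188)) + 25557)) = (15512 + (-38 + 38))*(9739 + 1/((-2498071/216 - 1*(-2188)) + 25557)) = (15512 + 0)*(9739 + 1/((-2498071/216 + 2188) + 25557)) = 15512*(9739 + 1/(-2025463/216 + 25557)) = 15512*(9739 + 1/(3494849/216)) = 15512*(9739 + 216/3494849) = 15512*(34036334627/3494849) = 527971622734024/3494849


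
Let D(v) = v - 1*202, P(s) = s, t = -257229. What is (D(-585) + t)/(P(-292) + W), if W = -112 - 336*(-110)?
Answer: -64504/9139 ≈ -7.0581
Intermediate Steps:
W = 36848 (W = -112 + 36960 = 36848)
D(v) = -202 + v (D(v) = v - 202 = -202 + v)
(D(-585) + t)/(P(-292) + W) = ((-202 - 585) - 257229)/(-292 + 36848) = (-787 - 257229)/36556 = -258016*1/36556 = -64504/9139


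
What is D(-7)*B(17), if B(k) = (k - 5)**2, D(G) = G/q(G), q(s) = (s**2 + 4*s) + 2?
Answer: -1008/23 ≈ -43.826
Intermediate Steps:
q(s) = 2 + s**2 + 4*s
D(G) = G/(2 + G**2 + 4*G)
B(k) = (-5 + k)**2
D(-7)*B(17) = (-7/(2 + (-7)**2 + 4*(-7)))*(-5 + 17)**2 = -7/(2 + 49 - 28)*12**2 = -7/23*144 = -1008/23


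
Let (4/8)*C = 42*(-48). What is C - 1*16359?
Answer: -20391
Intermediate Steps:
C = -4032 (C = 2*(42*(-48)) = 2*(-2016) = -4032)
C - 1*16359 = -4032 - 1*16359 = -4032 - 16359 = -20391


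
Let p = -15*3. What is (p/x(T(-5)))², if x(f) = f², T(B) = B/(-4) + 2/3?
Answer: 41990400/279841 ≈ 150.05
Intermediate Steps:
T(B) = ⅔ - B/4 (T(B) = B*(-¼) + 2*(⅓) = -B/4 + ⅔ = ⅔ - B/4)
p = -45
(p/x(T(-5)))² = (-45/(⅔ - ¼*(-5))²)² = (-45/(⅔ + 5/4)²)² = (-45/((23/12)²))² = (-45/529/144)² = (-45*144/529)² = (-6480/529)² = 41990400/279841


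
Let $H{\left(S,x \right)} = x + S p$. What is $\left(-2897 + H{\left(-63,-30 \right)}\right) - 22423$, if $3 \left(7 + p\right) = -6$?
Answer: $-24783$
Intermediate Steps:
$p = -9$ ($p = -7 + \frac{1}{3} \left(-6\right) = -7 - 2 = -9$)
$H{\left(S,x \right)} = x - 9 S$ ($H{\left(S,x \right)} = x + S \left(-9\right) = x - 9 S$)
$\left(-2897 + H{\left(-63,-30 \right)}\right) - 22423 = \left(-2897 - -537\right) - 22423 = \left(-2897 + \left(-30 + 567\right)\right) - 22423 = \left(-2897 + 537\right) - 22423 = -2360 - 22423 = -24783$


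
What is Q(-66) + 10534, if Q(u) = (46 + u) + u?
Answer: 10448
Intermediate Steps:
Q(u) = 46 + 2*u
Q(-66) + 10534 = (46 + 2*(-66)) + 10534 = (46 - 132) + 10534 = -86 + 10534 = 10448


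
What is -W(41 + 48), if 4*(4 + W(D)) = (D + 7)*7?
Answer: -164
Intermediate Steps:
W(D) = 33/4 + 7*D/4 (W(D) = -4 + ((D + 7)*7)/4 = -4 + ((7 + D)*7)/4 = -4 + (49 + 7*D)/4 = -4 + (49/4 + 7*D/4) = 33/4 + 7*D/4)
-W(41 + 48) = -(33/4 + 7*(41 + 48)/4) = -(33/4 + (7/4)*89) = -(33/4 + 623/4) = -1*164 = -164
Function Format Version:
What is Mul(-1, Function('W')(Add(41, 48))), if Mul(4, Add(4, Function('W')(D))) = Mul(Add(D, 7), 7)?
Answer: -164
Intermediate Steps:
Function('W')(D) = Add(Rational(33, 4), Mul(Rational(7, 4), D)) (Function('W')(D) = Add(-4, Mul(Rational(1, 4), Mul(Add(D, 7), 7))) = Add(-4, Mul(Rational(1, 4), Mul(Add(7, D), 7))) = Add(-4, Mul(Rational(1, 4), Add(49, Mul(7, D)))) = Add(-4, Add(Rational(49, 4), Mul(Rational(7, 4), D))) = Add(Rational(33, 4), Mul(Rational(7, 4), D)))
Mul(-1, Function('W')(Add(41, 48))) = Mul(-1, Add(Rational(33, 4), Mul(Rational(7, 4), Add(41, 48)))) = Mul(-1, Add(Rational(33, 4), Mul(Rational(7, 4), 89))) = Mul(-1, Add(Rational(33, 4), Rational(623, 4))) = Mul(-1, 164) = -164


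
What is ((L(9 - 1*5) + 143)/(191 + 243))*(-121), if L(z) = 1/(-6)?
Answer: -103697/2604 ≈ -39.822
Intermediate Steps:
L(z) = -1/6
((L(9 - 1*5) + 143)/(191 + 243))*(-121) = ((-1/6 + 143)/(191 + 243))*(-121) = ((857/6)/434)*(-121) = ((857/6)*(1/434))*(-121) = (857/2604)*(-121) = -103697/2604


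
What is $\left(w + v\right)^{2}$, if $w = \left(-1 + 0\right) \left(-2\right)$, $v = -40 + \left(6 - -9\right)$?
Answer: $529$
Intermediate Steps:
$v = -25$ ($v = -40 + \left(6 + 9\right) = -40 + 15 = -25$)
$w = 2$ ($w = \left(-1\right) \left(-2\right) = 2$)
$\left(w + v\right)^{2} = \left(2 - 25\right)^{2} = \left(-23\right)^{2} = 529$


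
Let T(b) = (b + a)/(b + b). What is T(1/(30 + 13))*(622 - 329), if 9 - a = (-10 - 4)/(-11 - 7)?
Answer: 934963/18 ≈ 51942.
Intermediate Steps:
a = 74/9 (a = 9 - (-10 - 4)/(-11 - 7) = 9 - (-14)/(-18) = 9 - (-14)*(-1)/18 = 9 - 1*7/9 = 9 - 7/9 = 74/9 ≈ 8.2222)
T(b) = (74/9 + b)/(2*b) (T(b) = (b + 74/9)/(b + b) = (74/9 + b)/((2*b)) = (74/9 + b)*(1/(2*b)) = (74/9 + b)/(2*b))
T(1/(30 + 13))*(622 - 329) = ((74 + 9/(30 + 13))/(18*(1/(30 + 13))))*(622 - 329) = ((74 + 9/43)/(18*(1/43)))*293 = ((74 + 9*(1/43))/(18*(1/43)))*293 = ((1/18)*43*(74 + 9/43))*293 = ((1/18)*43*(3191/43))*293 = (3191/18)*293 = 934963/18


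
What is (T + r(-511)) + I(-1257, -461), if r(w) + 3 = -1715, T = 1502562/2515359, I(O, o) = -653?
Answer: -1987471209/838453 ≈ -2370.4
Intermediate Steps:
T = 500854/838453 (T = 1502562*(1/2515359) = 500854/838453 ≈ 0.59735)
r(w) = -1718 (r(w) = -3 - 1715 = -1718)
(T + r(-511)) + I(-1257, -461) = (500854/838453 - 1718) - 653 = -1439961400/838453 - 653 = -1987471209/838453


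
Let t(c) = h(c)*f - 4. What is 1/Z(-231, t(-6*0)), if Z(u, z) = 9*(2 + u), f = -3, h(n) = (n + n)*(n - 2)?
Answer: -1/2061 ≈ -0.00048520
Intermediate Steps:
h(n) = 2*n*(-2 + n) (h(n) = (2*n)*(-2 + n) = 2*n*(-2 + n))
t(c) = -4 - 6*c*(-2 + c) (t(c) = (2*c*(-2 + c))*(-3) - 4 = -6*c*(-2 + c) - 4 = -4 - 6*c*(-2 + c))
Z(u, z) = 18 + 9*u
1/Z(-231, t(-6*0)) = 1/(18 + 9*(-231)) = 1/(18 - 2079) = 1/(-2061) = -1/2061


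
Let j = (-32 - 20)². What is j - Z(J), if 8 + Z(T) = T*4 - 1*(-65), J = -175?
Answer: 3347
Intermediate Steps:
j = 2704 (j = (-52)² = 2704)
Z(T) = 57 + 4*T (Z(T) = -8 + (T*4 - 1*(-65)) = -8 + (4*T + 65) = -8 + (65 + 4*T) = 57 + 4*T)
j - Z(J) = 2704 - (57 + 4*(-175)) = 2704 - (57 - 700) = 2704 - 1*(-643) = 2704 + 643 = 3347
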